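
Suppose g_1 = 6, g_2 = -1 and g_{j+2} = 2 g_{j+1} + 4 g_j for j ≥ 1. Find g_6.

g_3 = 2·(-1) + 4·6 = 22
g_4 = 2·22 + 4·(-1) = 40
g_5 = 2·40 + 4·22 = 168
g_6 = 2·168 + 4·40 = 496

496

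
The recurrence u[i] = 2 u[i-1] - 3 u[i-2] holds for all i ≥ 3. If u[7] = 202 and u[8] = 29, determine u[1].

Rearranging, u[i-2] = (u[i] - 2 u[i-1]) / -3.
u[6] = (29 - 2*202) / -3 = -375/-3 = 125
u[5] = (202 - 2*125) / -3 = -48/-3 = 16
u[4] = (125 - 2*16) / -3 = 93/-3 = -31
u[3] = (16 - 2*(-31)) / -3 = 78/-3 = -26
u[2] = (-31 - 2*(-26)) / -3 = 21/-3 = -7
u[1] = (-26 - 2*(-7)) / -3 = -12/-3 = 4

4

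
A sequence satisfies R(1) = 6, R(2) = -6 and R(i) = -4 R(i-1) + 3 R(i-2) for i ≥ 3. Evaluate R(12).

-40602426

R(3) = -4·(-6) + 3·6 = 42
R(4) = -4·42 + 3·(-6) = -186
R(5) = -4·(-186) + 3·42 = 870
R(6) = -4·870 + 3·(-186) = -4038
R(7) = -4·(-4038) + 3·870 = 18762
R(8) = -4·18762 + 3·(-4038) = -87162
R(9) = -4·(-87162) + 3·18762 = 404934
R(10) = -4·404934 + 3·(-87162) = -1881222
R(11) = -4·(-1881222) + 3·404934 = 8739690
R(12) = -4·8739690 + 3·(-1881222) = -40602426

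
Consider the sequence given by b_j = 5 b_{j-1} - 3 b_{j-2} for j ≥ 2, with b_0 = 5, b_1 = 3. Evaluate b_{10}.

b_2 = 5·3 - 3·5 = 0
b_3 = 5·0 - 3·3 = -9
b_4 = 5·(-9) - 3·0 = -45
b_5 = 5·(-45) - 3·(-9) = -198
b_6 = 5·(-198) - 3·(-45) = -855
b_7 = 5·(-855) - 3·(-198) = -3681
b_8 = 5·(-3681) - 3·(-855) = -15840
b_9 = 5·(-15840) - 3·(-3681) = -68157
b_{10} = 5·(-68157) - 3·(-15840) = -293265

-293265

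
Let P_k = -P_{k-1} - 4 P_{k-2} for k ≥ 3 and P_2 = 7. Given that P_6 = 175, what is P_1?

-5

Let P_1 = v.
P_3 = -7 - 4v
P_4 = -21 + 4v
P_5 = 49 + 12v
P_6 = 35 - 28v
So 35 - 28v = 175, giving v = -5.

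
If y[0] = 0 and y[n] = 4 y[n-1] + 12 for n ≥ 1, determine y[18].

The fixed point is 12/(1 - 4) = -4, so y[n] + 4 = 4(y[n-1] + 4).
Hence y[n] = 4·4^n - 4.
y[18] = 4·4^{18} - 4 = 4·68719476736 - 4 = 274877906940.

274877906940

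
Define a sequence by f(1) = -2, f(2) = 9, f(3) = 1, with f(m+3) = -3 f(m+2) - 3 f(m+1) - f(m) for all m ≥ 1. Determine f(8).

f(4) = -3(1) - 3(9) - (-2) = -28
f(5) = -3(-28) - 3(1) - 9 = 72
f(6) = -3(72) - 3(-28) - 1 = -133
f(7) = -3(-133) - 3(72) - (-28) = 211
f(8) = -3(211) - 3(-133) - 72 = -306

-306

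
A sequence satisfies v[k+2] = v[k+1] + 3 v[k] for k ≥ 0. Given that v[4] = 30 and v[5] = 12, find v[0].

6

Rearranging, v[k-2] = (v[k] - v[k-1]) / 3.
v[3] = (12 - 30) / 3 = -18/3 = -6
v[2] = (30 - (-6)) / 3 = 36/3 = 12
v[1] = (-6 - 12) / 3 = -18/3 = -6
v[0] = (12 - (-6)) / 3 = 18/3 = 6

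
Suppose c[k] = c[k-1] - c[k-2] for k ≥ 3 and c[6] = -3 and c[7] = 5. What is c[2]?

8

Rearranging, c[k-2] = -(c[k] - c[k-1]).
c[5] = -(5 - (-3)) = -8
c[4] = -(-3 - (-8)) = -5
c[3] = -(-8 - (-5)) = 3
c[2] = -(-5 - 3) = 8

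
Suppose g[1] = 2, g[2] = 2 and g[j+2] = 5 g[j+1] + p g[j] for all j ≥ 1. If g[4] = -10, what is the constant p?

-5

g[3] = 10 + 2p
g[4] = 50 + 12p
So 50 + 12p = -10, giving p = -5.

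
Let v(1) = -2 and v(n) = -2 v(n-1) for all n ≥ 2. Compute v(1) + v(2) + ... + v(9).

v(2) = -2·(-2) = 4
v(3) = -2·4 = -8
v(4) = -2·(-8) = 16
v(5) = -2·16 = -32
v(6) = -2·(-32) = 64
v(7) = -2·64 = -128
v(8) = -2·(-128) = 256
v(9) = -2·256 = -512
Sum = (-2) + 4 + (-8) + 16 + (-32) + 64 + (-128) + 256 + (-512) = -342

-342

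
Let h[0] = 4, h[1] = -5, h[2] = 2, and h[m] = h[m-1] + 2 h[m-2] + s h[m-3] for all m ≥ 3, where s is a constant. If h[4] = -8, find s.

h[3] = -8 + 4s
h[4] = -4 - s
So -4 - s = -8, giving s = 4.

4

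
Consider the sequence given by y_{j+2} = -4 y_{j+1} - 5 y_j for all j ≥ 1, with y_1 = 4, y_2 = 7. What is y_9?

y_3 = -4(7) - 5(4) = -48
y_4 = -4(-48) - 5(7) = 157
y_5 = -4(157) - 5(-48) = -388
y_6 = -4(-388) - 5(157) = 767
y_7 = -4(767) - 5(-388) = -1128
y_8 = -4(-1128) - 5(767) = 677
y_9 = -4(677) - 5(-1128) = 2932

2932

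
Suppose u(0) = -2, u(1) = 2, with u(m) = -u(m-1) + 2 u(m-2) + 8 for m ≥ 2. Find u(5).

26

u(2) = -2 + 2*(-2) + 8 = 2
u(3) = -2 + 2*2 + 8 = 10
u(4) = -10 + 2*2 + 8 = 2
u(5) = -2 + 2*10 + 8 = 26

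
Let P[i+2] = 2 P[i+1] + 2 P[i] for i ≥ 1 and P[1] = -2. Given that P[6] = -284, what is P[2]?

-5

Let P[2] = x.
P[3] = -4 + 2x
P[4] = -8 + 6x
P[5] = -24 + 16x
P[6] = -64 + 44x
So -64 + 44x = -284, giving x = -5.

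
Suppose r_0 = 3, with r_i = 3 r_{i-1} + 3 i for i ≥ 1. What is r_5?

1266

r_1 = 3*3 + 3 = 12
r_2 = 3*12 + 6 = 42
r_3 = 3*42 + 9 = 135
r_4 = 3*135 + 12 = 417
r_5 = 3*417 + 15 = 1266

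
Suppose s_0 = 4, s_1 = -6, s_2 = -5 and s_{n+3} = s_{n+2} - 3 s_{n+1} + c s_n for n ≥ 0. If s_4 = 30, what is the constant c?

-1

s_3 = 13 + 4c
s_4 = 28 - 2c
So 28 - 2c = 30, giving c = -1.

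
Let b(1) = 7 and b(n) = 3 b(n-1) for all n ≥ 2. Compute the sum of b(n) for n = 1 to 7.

7651

b(2) = 3·7 = 21
b(3) = 3·21 = 63
b(4) = 3·63 = 189
b(5) = 3·189 = 567
b(6) = 3·567 = 1701
b(7) = 3·1701 = 5103
Sum = 7 + 21 + 63 + 189 + 567 + 1701 + 5103 = 7651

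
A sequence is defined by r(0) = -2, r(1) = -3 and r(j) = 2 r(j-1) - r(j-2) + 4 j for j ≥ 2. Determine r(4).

58

r(2) = 2·(-3) - (-2) + 8 = 4
r(3) = 2·4 - (-3) + 12 = 23
r(4) = 2·23 - 4 + 16 = 58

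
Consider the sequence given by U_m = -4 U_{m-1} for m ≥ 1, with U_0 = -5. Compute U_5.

5120

U_1 = -4·(-5) = 20
U_2 = -4·20 = -80
U_3 = -4·(-80) = 320
U_4 = -4·320 = -1280
U_5 = -4·(-1280) = 5120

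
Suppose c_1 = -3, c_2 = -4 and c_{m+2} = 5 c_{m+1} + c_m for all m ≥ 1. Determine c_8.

-86524

c_3 = 5(-4) + (-3) = -23
c_4 = 5(-23) + (-4) = -119
c_5 = 5(-119) + (-23) = -618
c_6 = 5(-618) + (-119) = -3209
c_7 = 5(-3209) + (-618) = -16663
c_8 = 5(-16663) + (-3209) = -86524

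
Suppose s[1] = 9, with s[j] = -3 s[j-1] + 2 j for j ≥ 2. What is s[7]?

s[2] = -3·9 + 4 = -23
s[3] = -3·(-23) + 6 = 75
s[4] = -3·75 + 8 = -217
s[5] = -3·(-217) + 10 = 661
s[6] = -3·661 + 12 = -1971
s[7] = -3·(-1971) + 14 = 5927

5927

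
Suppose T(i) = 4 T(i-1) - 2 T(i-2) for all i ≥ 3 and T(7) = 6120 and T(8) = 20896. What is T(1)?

-5

Rearranging, T(i-2) = (T(i) - 4 T(i-1)) / -2.
T(6) = (20896 - 4·6120) / -2 = -3584/-2 = 1792
T(5) = (6120 - 4·1792) / -2 = -1048/-2 = 524
T(4) = (1792 - 4·524) / -2 = -304/-2 = 152
T(3) = (524 - 4·152) / -2 = -84/-2 = 42
T(2) = (152 - 4·42) / -2 = -16/-2 = 8
T(1) = (42 - 4·8) / -2 = 10/-2 = -5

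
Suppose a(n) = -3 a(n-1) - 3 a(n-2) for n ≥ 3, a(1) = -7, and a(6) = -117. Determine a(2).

8

Let a(2) = x.
a(3) = 21 - 3x
a(4) = -63 + 6x
a(5) = 126 - 9x
a(6) = -189 + 9x
So -189 + 9x = -117, giving x = 8.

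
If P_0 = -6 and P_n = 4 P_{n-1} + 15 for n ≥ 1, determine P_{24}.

-281474976710661

The fixed point is 15/(1 - 4) = -5, so P_n + 5 = 4(P_{n-1} + 5).
Hence P_n = -1·4^n - 5.
P_{24} = -1·4^{24} - 5 = -1·281474976710656 - 5 = -281474976710661.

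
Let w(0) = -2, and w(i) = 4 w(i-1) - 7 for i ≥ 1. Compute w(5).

w(1) = 4*(-2) - 7 = -15
w(2) = 4*(-15) - 7 = -67
w(3) = 4*(-67) - 7 = -275
w(4) = 4*(-275) - 7 = -1107
w(5) = 4*(-1107) - 7 = -4435

-4435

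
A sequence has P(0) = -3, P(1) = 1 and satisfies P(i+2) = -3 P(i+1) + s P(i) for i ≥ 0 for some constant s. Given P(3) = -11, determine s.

P(2) = -3 - 3s
P(3) = 9 + 10s
So 9 + 10s = -11, giving s = -2.

-2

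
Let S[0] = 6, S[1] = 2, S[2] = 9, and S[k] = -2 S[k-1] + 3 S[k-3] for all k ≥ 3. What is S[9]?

132

S[3] = -2*9 + 3*6 = 0
S[4] = -2*0 + 3*2 = 6
S[5] = -2*6 + 3*9 = 15
S[6] = -2*15 + 3*0 = -30
S[7] = -2*(-30) + 3*6 = 78
S[8] = -2*78 + 3*15 = -111
S[9] = -2*(-111) + 3*(-30) = 132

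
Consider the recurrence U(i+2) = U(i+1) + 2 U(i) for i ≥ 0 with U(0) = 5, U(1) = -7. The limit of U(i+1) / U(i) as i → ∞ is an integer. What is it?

The characteristic equation is r^2 - r - 2 = 0, which factors as (r - 2)(r + 1) = 0.
So the roots are 2 and -1. Since |2| > |-1| and the coefficient of 2^i is non-zero, the ratio tends to 2.

2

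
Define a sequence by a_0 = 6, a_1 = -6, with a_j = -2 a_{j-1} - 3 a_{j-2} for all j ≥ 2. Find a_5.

-6

a_2 = -2(-6) - 3(6) = -6
a_3 = -2(-6) - 3(-6) = 30
a_4 = -2(30) - 3(-6) = -42
a_5 = -2(-42) - 3(30) = -6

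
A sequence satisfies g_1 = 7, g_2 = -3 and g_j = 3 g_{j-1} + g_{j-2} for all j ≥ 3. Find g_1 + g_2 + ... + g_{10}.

-16375

g_3 = 3*(-3) + 7 = -2
g_4 = 3*(-2) + (-3) = -9
g_5 = 3*(-9) + (-2) = -29
g_6 = 3*(-29) + (-9) = -96
g_7 = 3*(-96) + (-29) = -317
g_8 = 3*(-317) + (-96) = -1047
g_9 = 3*(-1047) + (-317) = -3458
g_{10} = 3*(-3458) + (-1047) = -11421
Sum = 7 + (-3) + (-2) + (-9) + (-29) + (-96) + (-317) + (-1047) + (-3458) + (-11421) = -16375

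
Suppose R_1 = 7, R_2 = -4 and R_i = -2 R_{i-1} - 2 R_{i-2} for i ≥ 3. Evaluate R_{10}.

-64

R_3 = -2*(-4) - 2*7 = -6
R_4 = -2*(-6) - 2*(-4) = 20
R_5 = -2*20 - 2*(-6) = -28
R_6 = -2*(-28) - 2*20 = 16
R_7 = -2*16 - 2*(-28) = 24
R_8 = -2*24 - 2*16 = -80
R_9 = -2*(-80) - 2*24 = 112
R_{10} = -2*112 - 2*(-80) = -64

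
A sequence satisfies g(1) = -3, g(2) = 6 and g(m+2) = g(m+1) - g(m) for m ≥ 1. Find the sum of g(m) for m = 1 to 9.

12

g(3) = 6 - (-3) = 9
g(4) = 9 - 6 = 3
g(5) = 3 - 9 = -6
g(6) = (-6) - 3 = -9
g(7) = (-9) - (-6) = -3
g(8) = (-3) - (-9) = 6
g(9) = 6 - (-3) = 9
Sum = (-3) + 6 + 9 + 3 + (-6) + (-9) + (-3) + 6 + 9 = 12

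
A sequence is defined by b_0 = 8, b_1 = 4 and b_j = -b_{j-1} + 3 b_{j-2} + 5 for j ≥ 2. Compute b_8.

b_2 = -4 + 3·8 + 5 = 25
b_3 = -25 + 3·4 + 5 = -8
b_4 = -(-8) + 3·25 + 5 = 88
b_5 = -88 + 3·(-8) + 5 = -107
b_6 = -(-107) + 3·88 + 5 = 376
b_7 = -376 + 3·(-107) + 5 = -692
b_8 = -(-692) + 3·376 + 5 = 1825

1825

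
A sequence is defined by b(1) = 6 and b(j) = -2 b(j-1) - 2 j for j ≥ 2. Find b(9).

b(2) = -2*6 - 4 = -16
b(3) = -2*(-16) - 6 = 26
b(4) = -2*26 - 8 = -60
b(5) = -2*(-60) - 10 = 110
b(6) = -2*110 - 12 = -232
b(7) = -2*(-232) - 14 = 450
b(8) = -2*450 - 16 = -916
b(9) = -2*(-916) - 18 = 1814

1814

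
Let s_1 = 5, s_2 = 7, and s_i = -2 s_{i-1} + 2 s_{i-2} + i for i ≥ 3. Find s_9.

-2329

s_3 = -2(7) + 2(5) + 3 = -1
s_4 = -2(-1) + 2(7) + 4 = 20
s_5 = -2(20) + 2(-1) + 5 = -37
s_6 = -2(-37) + 2(20) + 6 = 120
s_7 = -2(120) + 2(-37) + 7 = -307
s_8 = -2(-307) + 2(120) + 8 = 862
s_9 = -2(862) + 2(-307) + 9 = -2329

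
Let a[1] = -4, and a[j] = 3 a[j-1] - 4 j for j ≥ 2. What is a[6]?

a[2] = 3·(-4) - 8 = -20
a[3] = 3·(-20) - 12 = -72
a[4] = 3·(-72) - 16 = -232
a[5] = 3·(-232) - 20 = -716
a[6] = 3·(-716) - 24 = -2172

-2172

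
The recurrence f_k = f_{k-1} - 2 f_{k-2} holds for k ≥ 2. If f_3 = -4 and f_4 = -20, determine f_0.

-1

Rearranging, f_{k-2} = (f_k - f_{k-1}) / -2.
f_2 = (-20 - (-4)) / -2 = -16/-2 = 8
f_1 = (-4 - 8) / -2 = -12/-2 = 6
f_0 = (8 - 6) / -2 = 2/-2 = -1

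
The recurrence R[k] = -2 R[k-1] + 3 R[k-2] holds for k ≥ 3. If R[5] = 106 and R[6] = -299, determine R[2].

1

Rearranging, R[k-2] = (R[k] + 2 R[k-1]) / 3.
R[4] = (-299 + 2(106)) / 3 = -87/3 = -29
R[3] = (106 + 2(-29)) / 3 = 48/3 = 16
R[2] = (-29 + 2(16)) / 3 = 3/3 = 1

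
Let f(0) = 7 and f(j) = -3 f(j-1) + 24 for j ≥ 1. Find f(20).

The fixed point is 24/(1 + 3) = 6, so f(j) - 6 = -3(f(j-1) - 6).
Hence f(j) = 1·(-3)^j + 6.
f(20) = 1·(-3)^{20} + 6 = 1·3486784401 + 6 = 3486784407.

3486784407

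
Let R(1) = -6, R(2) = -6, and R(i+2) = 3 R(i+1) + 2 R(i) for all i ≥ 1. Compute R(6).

-1302

R(3) = 3·(-6) + 2·(-6) = -30
R(4) = 3·(-30) + 2·(-6) = -102
R(5) = 3·(-102) + 2·(-30) = -366
R(6) = 3·(-366) + 2·(-102) = -1302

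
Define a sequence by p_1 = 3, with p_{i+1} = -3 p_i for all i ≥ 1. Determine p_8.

-6561

p_2 = -3·3 = -9
p_3 = -3·(-9) = 27
p_4 = -3·27 = -81
p_5 = -3·(-81) = 243
p_6 = -3·243 = -729
p_7 = -3·(-729) = 2187
p_8 = -3·2187 = -6561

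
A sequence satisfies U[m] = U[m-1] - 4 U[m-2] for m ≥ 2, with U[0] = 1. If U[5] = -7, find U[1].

-7

Let U[1] = v.
U[2] = -4 + v
U[3] = -4 - 3v
U[4] = 12 - 7v
U[5] = 28 + 5v
So 28 + 5v = -7, giving v = -7.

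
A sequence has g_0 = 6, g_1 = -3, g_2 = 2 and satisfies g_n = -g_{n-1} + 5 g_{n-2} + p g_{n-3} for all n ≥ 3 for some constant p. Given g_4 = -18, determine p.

g_3 = -17 + 6p
g_4 = 27 - 9p
So 27 - 9p = -18, giving p = 5.

5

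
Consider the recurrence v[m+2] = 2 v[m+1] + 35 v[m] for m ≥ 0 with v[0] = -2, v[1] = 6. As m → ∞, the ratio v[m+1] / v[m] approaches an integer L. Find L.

7

The characteristic equation is r^2 - 2r - 35 = 0, which factors as (r - 7)(r + 5) = 0.
So the roots are 7 and -5. Since |7| > |-5| and the coefficient of 7^m is non-zero, the ratio tends to 7.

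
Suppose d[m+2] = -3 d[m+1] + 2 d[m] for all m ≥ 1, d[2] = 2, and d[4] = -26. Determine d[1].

Let d[1] = z.
d[3] = -6 + 2z
d[4] = 22 - 6z
So 22 - 6z = -26, giving z = 8.

8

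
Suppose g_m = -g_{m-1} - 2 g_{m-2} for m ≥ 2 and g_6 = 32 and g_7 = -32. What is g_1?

Rearranging, g_{m-2} = (g_m + g_{m-1}) / -2.
g_5 = (-32 + 32) / -2 = 0/-2 = 0
g_4 = (32 + 0) / -2 = 32/-2 = -16
g_3 = (0 + (-16)) / -2 = -16/-2 = 8
g_2 = (-16 + 8) / -2 = -8/-2 = 4
g_1 = (8 + 4) / -2 = 12/-2 = -6

-6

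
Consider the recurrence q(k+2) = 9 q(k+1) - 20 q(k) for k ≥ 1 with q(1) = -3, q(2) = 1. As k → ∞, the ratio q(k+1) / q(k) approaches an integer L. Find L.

5

The characteristic equation is r^2 - 9r + 20 = 0, which factors as (r - 5)(r - 4) = 0.
So the roots are 5 and 4. Since |5| > |4| and the coefficient of 5^k is non-zero, the ratio tends to 5.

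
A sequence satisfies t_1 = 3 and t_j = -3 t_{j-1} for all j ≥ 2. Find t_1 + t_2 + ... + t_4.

-60

t_2 = -3·3 = -9
t_3 = -3·(-9) = 27
t_4 = -3·27 = -81
Sum = 3 + (-9) + 27 + (-81) = -60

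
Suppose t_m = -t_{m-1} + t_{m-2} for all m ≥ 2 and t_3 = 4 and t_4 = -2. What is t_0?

Rearranging, t_{m-2} = t_m + t_{m-1}.
t_2 = -2 + 4 = 2
t_1 = 4 + 2 = 6
t_0 = 2 + 6 = 8

8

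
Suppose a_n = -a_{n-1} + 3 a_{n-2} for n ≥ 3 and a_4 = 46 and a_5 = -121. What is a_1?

Rearranging, a_{n-2} = (a_n + a_{n-1}) / 3.
a_3 = (-121 + 46) / 3 = -75/3 = -25
a_2 = (46 + (-25)) / 3 = 21/3 = 7
a_1 = (-25 + 7) / 3 = -18/3 = -6

-6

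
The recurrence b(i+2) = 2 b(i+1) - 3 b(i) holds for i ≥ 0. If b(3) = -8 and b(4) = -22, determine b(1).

Rearranging, b(i-2) = (b(i) - 2 b(i-1)) / -3.
b(2) = (-22 - 2·(-8)) / -3 = -6/-3 = 2
b(1) = (-8 - 2·2) / -3 = -12/-3 = 4

4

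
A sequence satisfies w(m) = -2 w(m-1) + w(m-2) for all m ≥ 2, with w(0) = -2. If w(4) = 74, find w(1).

-7

Let w(1) = v.
w(2) = -2 - 2v
w(3) = 4 + 5v
w(4) = -10 - 12v
So -10 - 12v = 74, giving v = -7.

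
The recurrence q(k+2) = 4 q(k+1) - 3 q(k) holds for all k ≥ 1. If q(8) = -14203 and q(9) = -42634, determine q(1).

Rearranging, q(k-2) = (q(k) - 4 q(k-1)) / -3.
q(7) = (-42634 - 4·(-14203)) / -3 = 14178/-3 = -4726
q(6) = (-14203 - 4·(-4726)) / -3 = 4701/-3 = -1567
q(5) = (-4726 - 4·(-1567)) / -3 = 1542/-3 = -514
q(4) = (-1567 - 4·(-514)) / -3 = 489/-3 = -163
q(3) = (-514 - 4·(-163)) / -3 = 138/-3 = -46
q(2) = (-163 - 4·(-46)) / -3 = 21/-3 = -7
q(1) = (-46 - 4·(-7)) / -3 = -18/-3 = 6

6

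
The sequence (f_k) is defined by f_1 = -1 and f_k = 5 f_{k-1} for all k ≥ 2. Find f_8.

f_2 = 5(-1) = -5
f_3 = 5(-5) = -25
f_4 = 5(-25) = -125
f_5 = 5(-125) = -625
f_6 = 5(-625) = -3125
f_7 = 5(-3125) = -15625
f_8 = 5(-15625) = -78125

-78125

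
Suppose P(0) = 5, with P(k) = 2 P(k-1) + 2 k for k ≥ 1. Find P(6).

P(1) = 2(5) + 2 = 12
P(2) = 2(12) + 4 = 28
P(3) = 2(28) + 6 = 62
P(4) = 2(62) + 8 = 132
P(5) = 2(132) + 10 = 274
P(6) = 2(274) + 12 = 560

560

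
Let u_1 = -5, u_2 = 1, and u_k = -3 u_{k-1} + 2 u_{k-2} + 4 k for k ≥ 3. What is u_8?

2429

u_3 = -3(1) + 2(-5) + 12 = -1
u_4 = -3(-1) + 2(1) + 16 = 21
u_5 = -3(21) + 2(-1) + 20 = -45
u_6 = -3(-45) + 2(21) + 24 = 201
u_7 = -3(201) + 2(-45) + 28 = -665
u_8 = -3(-665) + 2(201) + 32 = 2429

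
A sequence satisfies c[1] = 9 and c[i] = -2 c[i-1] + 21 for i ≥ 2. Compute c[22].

-4194297

The fixed point is 21/(1 + 2) = 7, so c[i] - 7 = -2(c[i-1] - 7).
Hence c[i] = 2·(-2)^{i-1} + 7.
c[22] = 2·(-2)^{21} + 7 = 2·-2097152 + 7 = -4194297.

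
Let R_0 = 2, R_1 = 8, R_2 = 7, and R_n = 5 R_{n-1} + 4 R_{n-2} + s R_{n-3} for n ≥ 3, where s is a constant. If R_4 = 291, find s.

-4

R_3 = 67 + 2s
R_4 = 363 + 18s
So 363 + 18s = 291, giving s = -4.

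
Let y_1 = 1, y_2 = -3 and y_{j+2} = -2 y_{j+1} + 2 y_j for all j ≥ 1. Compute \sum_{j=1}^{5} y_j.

y_3 = -2(-3) + 2(1) = 8
y_4 = -2(8) + 2(-3) = -22
y_5 = -2(-22) + 2(8) = 60
Sum = 1 + (-3) + 8 + (-22) + 60 = 44

44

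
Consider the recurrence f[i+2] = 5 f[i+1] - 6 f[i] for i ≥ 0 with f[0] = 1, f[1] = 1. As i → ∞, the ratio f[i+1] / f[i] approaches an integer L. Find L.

The characteristic equation is r^2 - 5r + 6 = 0, which factors as (r - 3)(r - 2) = 0.
So the roots are 3 and 2. Since |3| > |2| and the coefficient of 3^i is non-zero, the ratio tends to 3.

3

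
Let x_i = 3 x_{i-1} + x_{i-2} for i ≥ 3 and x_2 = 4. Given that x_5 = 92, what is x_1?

Let x_1 = v.
x_3 = 12 + v
x_4 = 40 + 3v
x_5 = 132 + 10v
So 132 + 10v = 92, giving v = -4.

-4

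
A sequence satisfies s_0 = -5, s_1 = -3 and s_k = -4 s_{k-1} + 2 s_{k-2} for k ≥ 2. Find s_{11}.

-2078944

s_2 = -4(-3) + 2(-5) = 2
s_3 = -4(2) + 2(-3) = -14
s_4 = -4(-14) + 2(2) = 60
s_5 = -4(60) + 2(-14) = -268
s_6 = -4(-268) + 2(60) = 1192
s_7 = -4(1192) + 2(-268) = -5304
s_8 = -4(-5304) + 2(1192) = 23600
s_9 = -4(23600) + 2(-5304) = -105008
s_{10} = -4(-105008) + 2(23600) = 467232
s_{11} = -4(467232) + 2(-105008) = -2078944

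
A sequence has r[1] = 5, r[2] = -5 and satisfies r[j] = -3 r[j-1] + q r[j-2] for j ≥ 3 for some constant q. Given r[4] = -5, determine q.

-2

r[3] = 15 + 5q
r[4] = -45 - 20q
So -45 - 20q = -5, giving q = -2.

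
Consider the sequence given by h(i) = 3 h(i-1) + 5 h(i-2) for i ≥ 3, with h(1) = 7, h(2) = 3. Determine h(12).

14825862

h(3) = 3·3 + 5·7 = 44
h(4) = 3·44 + 5·3 = 147
h(5) = 3·147 + 5·44 = 661
h(6) = 3·661 + 5·147 = 2718
h(7) = 3·2718 + 5·661 = 11459
h(8) = 3·11459 + 5·2718 = 47967
h(9) = 3·47967 + 5·11459 = 201196
h(10) = 3·201196 + 5·47967 = 843423
h(11) = 3·843423 + 5·201196 = 3536249
h(12) = 3·3536249 + 5·843423 = 14825862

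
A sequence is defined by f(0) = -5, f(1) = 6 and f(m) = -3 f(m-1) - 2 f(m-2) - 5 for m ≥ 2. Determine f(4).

-45

f(2) = -3(6) - 2(-5) - 5 = -13
f(3) = -3(-13) - 2(6) - 5 = 22
f(4) = -3(22) - 2(-13) - 5 = -45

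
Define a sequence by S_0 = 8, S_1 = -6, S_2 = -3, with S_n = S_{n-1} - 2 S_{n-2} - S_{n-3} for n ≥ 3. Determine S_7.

S_3 = (-3) - 2*(-6) - 8 = 1
S_4 = 1 - 2*(-3) - (-6) = 13
S_5 = 13 - 2*1 - (-3) = 14
S_6 = 14 - 2*13 - 1 = -13
S_7 = (-13) - 2*14 - 13 = -54

-54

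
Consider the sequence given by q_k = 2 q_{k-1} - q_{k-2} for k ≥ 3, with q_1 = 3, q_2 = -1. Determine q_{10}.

q_3 = 2*(-1) - 3 = -5
q_4 = 2*(-5) - (-1) = -9
q_5 = 2*(-9) - (-5) = -13
q_6 = 2*(-13) - (-9) = -17
q_7 = 2*(-17) - (-13) = -21
q_8 = 2*(-21) - (-17) = -25
q_9 = 2*(-25) - (-21) = -29
q_{10} = 2*(-29) - (-25) = -33

-33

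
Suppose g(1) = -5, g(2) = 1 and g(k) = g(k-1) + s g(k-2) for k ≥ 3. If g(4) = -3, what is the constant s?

1

g(3) = 1 - 5s
g(4) = 1 - 4s
So 1 - 4s = -3, giving s = 1.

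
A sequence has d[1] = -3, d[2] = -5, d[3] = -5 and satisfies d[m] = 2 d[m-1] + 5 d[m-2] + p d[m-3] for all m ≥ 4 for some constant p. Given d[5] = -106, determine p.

1

d[4] = -35 - 3p
d[5] = -95 - 11p
So -95 - 11p = -106, giving p = 1.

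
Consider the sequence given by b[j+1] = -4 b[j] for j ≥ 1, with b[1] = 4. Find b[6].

b[2] = -4(4) = -16
b[3] = -4(-16) = 64
b[4] = -4(64) = -256
b[5] = -4(-256) = 1024
b[6] = -4(1024) = -4096

-4096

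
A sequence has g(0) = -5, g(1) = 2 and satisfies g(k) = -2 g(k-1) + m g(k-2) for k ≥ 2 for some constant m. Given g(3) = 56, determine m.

4

g(2) = -4 - 5m
g(3) = 8 + 12m
So 8 + 12m = 56, giving m = 4.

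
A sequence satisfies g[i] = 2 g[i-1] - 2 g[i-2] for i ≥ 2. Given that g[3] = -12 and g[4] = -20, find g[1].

Rearranging, g[i-2] = (g[i] - 2 g[i-1]) / -2.
g[2] = (-20 - 2·(-12)) / -2 = 4/-2 = -2
g[1] = (-12 - 2·(-2)) / -2 = -8/-2 = 4

4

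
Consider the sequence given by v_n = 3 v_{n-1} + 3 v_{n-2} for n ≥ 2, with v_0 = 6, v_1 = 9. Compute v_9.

v_2 = 3·9 + 3·6 = 45
v_3 = 3·45 + 3·9 = 162
v_4 = 3·162 + 3·45 = 621
v_5 = 3·621 + 3·162 = 2349
v_6 = 3·2349 + 3·621 = 8910
v_7 = 3·8910 + 3·2349 = 33777
v_8 = 3·33777 + 3·8910 = 128061
v_9 = 3·128061 + 3·33777 = 485514

485514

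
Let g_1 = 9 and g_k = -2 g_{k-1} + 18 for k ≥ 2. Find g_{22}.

The fixed point is 18/(1 + 2) = 6, so g_k - 6 = -2(g_{k-1} - 6).
Hence g_k = 3·(-2)^{k-1} + 6.
g_{22} = 3·(-2)^{21} + 6 = 3·-2097152 + 6 = -6291450.

-6291450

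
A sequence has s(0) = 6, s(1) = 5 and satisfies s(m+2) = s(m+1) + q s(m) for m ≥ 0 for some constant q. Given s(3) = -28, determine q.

-3

s(2) = 5 + 6q
s(3) = 5 + 11q
So 5 + 11q = -28, giving q = -3.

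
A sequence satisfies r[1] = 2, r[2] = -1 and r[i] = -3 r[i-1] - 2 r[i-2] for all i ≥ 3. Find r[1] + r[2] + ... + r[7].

-40

r[3] = -3·(-1) - 2·2 = -1
r[4] = -3·(-1) - 2·(-1) = 5
r[5] = -3·5 - 2·(-1) = -13
r[6] = -3·(-13) - 2·5 = 29
r[7] = -3·29 - 2·(-13) = -61
Sum = 2 + (-1) + (-1) + 5 + (-13) + 29 + (-61) = -40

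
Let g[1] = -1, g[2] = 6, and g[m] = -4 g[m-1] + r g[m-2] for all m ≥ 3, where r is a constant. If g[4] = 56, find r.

-4

g[3] = -24 - r
g[4] = 96 + 10r
So 96 + 10r = 56, giving r = -4.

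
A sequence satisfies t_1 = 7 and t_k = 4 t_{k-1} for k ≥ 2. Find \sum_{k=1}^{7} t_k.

t_2 = 4*7 = 28
t_3 = 4*28 = 112
t_4 = 4*112 = 448
t_5 = 4*448 = 1792
t_6 = 4*1792 = 7168
t_7 = 4*7168 = 28672
Sum = 7 + 28 + 112 + 448 + 1792 + 7168 + 28672 = 38227

38227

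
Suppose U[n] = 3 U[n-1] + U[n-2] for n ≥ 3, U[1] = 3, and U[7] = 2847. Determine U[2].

Let U[2] = y.
U[3] = 3 + 3y
U[4] = 9 + 10y
U[5] = 30 + 33y
U[6] = 99 + 109y
U[7] = 327 + 360y
So 327 + 360y = 2847, giving y = 7.

7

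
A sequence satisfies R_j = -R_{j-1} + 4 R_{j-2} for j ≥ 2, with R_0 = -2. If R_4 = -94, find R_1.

Let R_1 = z.
R_2 = -8 - z
R_3 = 8 + 5z
R_4 = -40 - 9z
So -40 - 9z = -94, giving z = 6.

6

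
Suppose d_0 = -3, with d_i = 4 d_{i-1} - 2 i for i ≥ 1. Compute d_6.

-15924

d_1 = 4*(-3) - 2 = -14
d_2 = 4*(-14) - 4 = -60
d_3 = 4*(-60) - 6 = -246
d_4 = 4*(-246) - 8 = -992
d_5 = 4*(-992) - 10 = -3978
d_6 = 4*(-3978) - 12 = -15924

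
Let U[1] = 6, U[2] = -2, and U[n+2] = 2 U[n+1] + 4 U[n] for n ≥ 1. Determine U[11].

U[3] = 2·(-2) + 4·6 = 20
U[4] = 2·20 + 4·(-2) = 32
U[5] = 2·32 + 4·20 = 144
U[6] = 2·144 + 4·32 = 416
U[7] = 2·416 + 4·144 = 1408
U[8] = 2·1408 + 4·416 = 4480
U[9] = 2·4480 + 4·1408 = 14592
U[10] = 2·14592 + 4·4480 = 47104
U[11] = 2·47104 + 4·14592 = 152576

152576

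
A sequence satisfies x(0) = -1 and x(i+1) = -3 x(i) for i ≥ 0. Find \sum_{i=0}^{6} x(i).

-547

x(1) = -3(-1) = 3
x(2) = -3(3) = -9
x(3) = -3(-9) = 27
x(4) = -3(27) = -81
x(5) = -3(-81) = 243
x(6) = -3(243) = -729
Sum = (-1) + 3 + (-9) + 27 + (-81) + 243 + (-729) = -547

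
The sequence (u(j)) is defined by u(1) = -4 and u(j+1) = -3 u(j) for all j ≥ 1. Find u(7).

u(2) = -3*(-4) = 12
u(3) = -3*12 = -36
u(4) = -3*(-36) = 108
u(5) = -3*108 = -324
u(6) = -3*(-324) = 972
u(7) = -3*972 = -2916

-2916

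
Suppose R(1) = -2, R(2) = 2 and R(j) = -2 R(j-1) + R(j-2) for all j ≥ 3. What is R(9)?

-1154

R(3) = -2(2) + (-2) = -6
R(4) = -2(-6) + 2 = 14
R(5) = -2(14) + (-6) = -34
R(6) = -2(-34) + 14 = 82
R(7) = -2(82) + (-34) = -198
R(8) = -2(-198) + 82 = 478
R(9) = -2(478) + (-198) = -1154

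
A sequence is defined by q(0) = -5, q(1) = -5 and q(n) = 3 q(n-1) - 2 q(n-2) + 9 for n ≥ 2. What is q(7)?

1075

q(2) = 3*(-5) - 2*(-5) + 9 = 4
q(3) = 3*4 - 2*(-5) + 9 = 31
q(4) = 3*31 - 2*4 + 9 = 94
q(5) = 3*94 - 2*31 + 9 = 229
q(6) = 3*229 - 2*94 + 9 = 508
q(7) = 3*508 - 2*229 + 9 = 1075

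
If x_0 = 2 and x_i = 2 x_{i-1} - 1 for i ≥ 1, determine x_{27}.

The fixed point is -1/(1 - 2) = 1, so x_i - 1 = 2(x_{i-1} - 1).
Hence x_i = 1·2^i + 1.
x_{27} = 1·2^{27} + 1 = 1·134217728 + 1 = 134217729.

134217729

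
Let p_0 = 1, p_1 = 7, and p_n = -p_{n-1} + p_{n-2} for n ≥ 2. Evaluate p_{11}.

p_2 = -7 + 1 = -6
p_3 = -(-6) + 7 = 13
p_4 = -13 + (-6) = -19
p_5 = -(-19) + 13 = 32
p_6 = -32 + (-19) = -51
p_7 = -(-51) + 32 = 83
p_8 = -83 + (-51) = -134
p_9 = -(-134) + 83 = 217
p_{10} = -217 + (-134) = -351
p_{11} = -(-351) + 217 = 568

568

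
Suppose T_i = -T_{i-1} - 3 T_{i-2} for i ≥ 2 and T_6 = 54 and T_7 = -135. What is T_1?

-3

Rearranging, T_{i-2} = (T_i + T_{i-1}) / -3.
T_5 = (-135 + 54) / -3 = -81/-3 = 27
T_4 = (54 + 27) / -3 = 81/-3 = -27
T_3 = (27 + (-27)) / -3 = 0/-3 = 0
T_2 = (-27 + 0) / -3 = -27/-3 = 9
T_1 = (0 + 9) / -3 = 9/-3 = -3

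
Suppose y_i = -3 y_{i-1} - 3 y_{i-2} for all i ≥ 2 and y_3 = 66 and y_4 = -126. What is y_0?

Rearranging, y_{i-2} = (y_i + 3 y_{i-1}) / -3.
y_2 = (-126 + 3(66)) / -3 = 72/-3 = -24
y_1 = (66 + 3(-24)) / -3 = -6/-3 = 2
y_0 = (-24 + 3(2)) / -3 = -18/-3 = 6

6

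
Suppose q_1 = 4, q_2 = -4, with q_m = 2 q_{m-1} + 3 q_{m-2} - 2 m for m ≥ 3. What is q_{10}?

-17220

q_3 = 2(-4) + 3(4) - 6 = -2
q_4 = 2(-2) + 3(-4) - 8 = -24
q_5 = 2(-24) + 3(-2) - 10 = -64
q_6 = 2(-64) + 3(-24) - 12 = -212
q_7 = 2(-212) + 3(-64) - 14 = -630
q_8 = 2(-630) + 3(-212) - 16 = -1912
q_9 = 2(-1912) + 3(-630) - 18 = -5732
q_{10} = 2(-5732) + 3(-1912) - 20 = -17220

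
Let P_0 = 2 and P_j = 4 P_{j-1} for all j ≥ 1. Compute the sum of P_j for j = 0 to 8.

174762

P_1 = 4*2 = 8
P_2 = 4*8 = 32
P_3 = 4*32 = 128
P_4 = 4*128 = 512
P_5 = 4*512 = 2048
P_6 = 4*2048 = 8192
P_7 = 4*8192 = 32768
P_8 = 4*32768 = 131072
Sum = 2 + 8 + 32 + 128 + 512 + 2048 + 8192 + 32768 + 131072 = 174762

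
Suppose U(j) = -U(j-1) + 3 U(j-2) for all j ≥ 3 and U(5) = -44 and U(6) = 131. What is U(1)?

Rearranging, U(j-2) = (U(j) + U(j-1)) / 3.
U(4) = (131 + (-44)) / 3 = 87/3 = 29
U(3) = (-44 + 29) / 3 = -15/3 = -5
U(2) = (29 + (-5)) / 3 = 24/3 = 8
U(1) = (-5 + 8) / 3 = 3/3 = 1

1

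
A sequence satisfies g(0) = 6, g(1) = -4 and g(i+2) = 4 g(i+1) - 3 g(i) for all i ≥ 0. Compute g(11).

g(2) = 4(-4) - 3(6) = -34
g(3) = 4(-34) - 3(-4) = -124
g(4) = 4(-124) - 3(-34) = -394
g(5) = 4(-394) - 3(-124) = -1204
g(6) = 4(-1204) - 3(-394) = -3634
g(7) = 4(-3634) - 3(-1204) = -10924
g(8) = 4(-10924) - 3(-3634) = -32794
g(9) = 4(-32794) - 3(-10924) = -98404
g(10) = 4(-98404) - 3(-32794) = -295234
g(11) = 4(-295234) - 3(-98404) = -885724

-885724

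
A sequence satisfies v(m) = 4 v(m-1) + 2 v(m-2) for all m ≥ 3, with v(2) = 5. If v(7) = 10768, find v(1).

Let v(1) = y.
v(3) = 20 + 2y
v(4) = 90 + 8y
v(5) = 400 + 36y
v(6) = 1780 + 160y
v(7) = 7920 + 712y
So 7920 + 712y = 10768, giving y = 4.

4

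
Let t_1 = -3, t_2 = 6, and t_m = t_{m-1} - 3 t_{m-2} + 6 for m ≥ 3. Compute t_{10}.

t_3 = 6 - 3*(-3) + 6 = 21
t_4 = 21 - 3*6 + 6 = 9
t_5 = 9 - 3*21 + 6 = -48
t_6 = (-48) - 3*9 + 6 = -69
t_7 = (-69) - 3*(-48) + 6 = 81
t_8 = 81 - 3*(-69) + 6 = 294
t_9 = 294 - 3*81 + 6 = 57
t_{10} = 57 - 3*294 + 6 = -819

-819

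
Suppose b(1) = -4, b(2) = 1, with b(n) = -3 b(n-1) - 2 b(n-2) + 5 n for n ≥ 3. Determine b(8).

-932

b(3) = -3·1 - 2·(-4) + 15 = 20
b(4) = -3·20 - 2·1 + 20 = -42
b(5) = -3·(-42) - 2·20 + 25 = 111
b(6) = -3·111 - 2·(-42) + 30 = -219
b(7) = -3·(-219) - 2·111 + 35 = 470
b(8) = -3·470 - 2·(-219) + 40 = -932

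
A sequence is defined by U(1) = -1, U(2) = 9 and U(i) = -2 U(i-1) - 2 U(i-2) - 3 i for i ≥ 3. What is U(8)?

U(3) = -2(9) - 2(-1) - 9 = -25
U(4) = -2(-25) - 2(9) - 12 = 20
U(5) = -2(20) - 2(-25) - 15 = -5
U(6) = -2(-5) - 2(20) - 18 = -48
U(7) = -2(-48) - 2(-5) - 21 = 85
U(8) = -2(85) - 2(-48) - 24 = -98

-98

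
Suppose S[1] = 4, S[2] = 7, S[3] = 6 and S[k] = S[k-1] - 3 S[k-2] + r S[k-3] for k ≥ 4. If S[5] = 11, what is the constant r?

S[4] = -15 + 4r
S[5] = -33 + 11r
So -33 + 11r = 11, giving r = 4.

4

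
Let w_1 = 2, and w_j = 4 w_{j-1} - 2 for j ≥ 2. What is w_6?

w_2 = 4·2 - 2 = 6
w_3 = 4·6 - 2 = 22
w_4 = 4·22 - 2 = 86
w_5 = 4·86 - 2 = 342
w_6 = 4·342 - 2 = 1366

1366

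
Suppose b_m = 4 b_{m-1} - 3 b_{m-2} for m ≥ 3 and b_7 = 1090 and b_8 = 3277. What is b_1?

-2

Rearranging, b_{m-2} = (b_m - 4 b_{m-1}) / -3.
b_6 = (3277 - 4(1090)) / -3 = -1083/-3 = 361
b_5 = (1090 - 4(361)) / -3 = -354/-3 = 118
b_4 = (361 - 4(118)) / -3 = -111/-3 = 37
b_3 = (118 - 4(37)) / -3 = -30/-3 = 10
b_2 = (37 - 4(10)) / -3 = -3/-3 = 1
b_1 = (10 - 4(1)) / -3 = 6/-3 = -2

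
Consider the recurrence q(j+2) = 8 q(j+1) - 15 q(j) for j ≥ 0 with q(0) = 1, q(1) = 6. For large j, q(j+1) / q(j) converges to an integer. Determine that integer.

5

The characteristic equation is r^2 - 8r + 15 = 0, which factors as (r - 5)(r - 3) = 0.
So the roots are 5 and 3. Since |5| > |3| and the coefficient of 5^j is non-zero, the ratio tends to 5.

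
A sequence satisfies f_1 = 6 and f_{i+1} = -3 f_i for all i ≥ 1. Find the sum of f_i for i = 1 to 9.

29526

f_2 = -3*6 = -18
f_3 = -3*(-18) = 54
f_4 = -3*54 = -162
f_5 = -3*(-162) = 486
f_6 = -3*486 = -1458
f_7 = -3*(-1458) = 4374
f_8 = -3*4374 = -13122
f_9 = -3*(-13122) = 39366
Sum = 6 + (-18) + 54 + (-162) + 486 + (-1458) + 4374 + (-13122) + 39366 = 29526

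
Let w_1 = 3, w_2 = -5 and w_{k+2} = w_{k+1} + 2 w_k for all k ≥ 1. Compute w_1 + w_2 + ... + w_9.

-337

w_3 = (-5) + 2·3 = 1
w_4 = 1 + 2·(-5) = -9
w_5 = (-9) + 2·1 = -7
w_6 = (-7) + 2·(-9) = -25
w_7 = (-25) + 2·(-7) = -39
w_8 = (-39) + 2·(-25) = -89
w_9 = (-89) + 2·(-39) = -167
Sum = 3 + (-5) + 1 + (-9) + (-7) + (-25) + (-39) + (-89) + (-167) = -337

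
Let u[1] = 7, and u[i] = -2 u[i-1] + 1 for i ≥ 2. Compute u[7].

427

u[2] = -2*7 + 1 = -13
u[3] = -2*(-13) + 1 = 27
u[4] = -2*27 + 1 = -53
u[5] = -2*(-53) + 1 = 107
u[6] = -2*107 + 1 = -213
u[7] = -2*(-213) + 1 = 427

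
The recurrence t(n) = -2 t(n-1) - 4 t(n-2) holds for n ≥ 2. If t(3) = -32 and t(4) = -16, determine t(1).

Rearranging, t(n-2) = (t(n) + 2 t(n-1)) / -4.
t(2) = (-16 + 2·(-32)) / -4 = -80/-4 = 20
t(1) = (-32 + 2·20) / -4 = 8/-4 = -2

-2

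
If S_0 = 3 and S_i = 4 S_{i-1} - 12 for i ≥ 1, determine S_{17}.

The fixed point is -12/(1 - 4) = 4, so S_i - 4 = 4(S_{i-1} - 4).
Hence S_i = -1·4^i + 4.
S_{17} = -1·4^{17} + 4 = -1·17179869184 + 4 = -17179869180.

-17179869180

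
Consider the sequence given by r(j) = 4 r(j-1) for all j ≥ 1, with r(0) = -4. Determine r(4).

r(1) = 4·(-4) = -16
r(2) = 4·(-16) = -64
r(3) = 4·(-64) = -256
r(4) = 4·(-256) = -1024

-1024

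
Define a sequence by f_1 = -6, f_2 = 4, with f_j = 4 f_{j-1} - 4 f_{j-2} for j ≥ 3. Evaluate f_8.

6400

f_3 = 4·4 - 4·(-6) = 40
f_4 = 4·40 - 4·4 = 144
f_5 = 4·144 - 4·40 = 416
f_6 = 4·416 - 4·144 = 1088
f_7 = 4·1088 - 4·416 = 2688
f_8 = 4·2688 - 4·1088 = 6400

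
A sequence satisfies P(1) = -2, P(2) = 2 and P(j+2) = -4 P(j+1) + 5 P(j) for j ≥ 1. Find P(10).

1302082

P(3) = -4(2) + 5(-2) = -18
P(4) = -4(-18) + 5(2) = 82
P(5) = -4(82) + 5(-18) = -418
P(6) = -4(-418) + 5(82) = 2082
P(7) = -4(2082) + 5(-418) = -10418
P(8) = -4(-10418) + 5(2082) = 52082
P(9) = -4(52082) + 5(-10418) = -260418
P(10) = -4(-260418) + 5(52082) = 1302082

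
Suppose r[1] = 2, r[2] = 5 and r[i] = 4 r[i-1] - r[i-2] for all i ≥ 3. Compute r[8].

r[3] = 4·5 - 2 = 18
r[4] = 4·18 - 5 = 67
r[5] = 4·67 - 18 = 250
r[6] = 4·250 - 67 = 933
r[7] = 4·933 - 250 = 3482
r[8] = 4·3482 - 933 = 12995

12995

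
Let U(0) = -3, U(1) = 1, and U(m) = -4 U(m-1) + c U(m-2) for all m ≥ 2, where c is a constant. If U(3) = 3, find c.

U(2) = -4 - 3c
U(3) = 16 + 13c
So 16 + 13c = 3, giving c = -1.

-1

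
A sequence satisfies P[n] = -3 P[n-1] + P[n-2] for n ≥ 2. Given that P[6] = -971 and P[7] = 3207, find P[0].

1

Rearranging, P[n-2] = P[n] + 3 P[n-1].
P[5] = 3207 + 3*(-971) = 294
P[4] = -971 + 3*294 = -89
P[3] = 294 + 3*(-89) = 27
P[2] = -89 + 3*27 = -8
P[1] = 27 + 3*(-8) = 3
P[0] = -8 + 3*3 = 1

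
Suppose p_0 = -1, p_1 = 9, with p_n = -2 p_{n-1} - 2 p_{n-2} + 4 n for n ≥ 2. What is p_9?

p_2 = -2(9) - 2(-1) + 8 = -8
p_3 = -2(-8) - 2(9) + 12 = 10
p_4 = -2(10) - 2(-8) + 16 = 12
p_5 = -2(12) - 2(10) + 20 = -24
p_6 = -2(-24) - 2(12) + 24 = 48
p_7 = -2(48) - 2(-24) + 28 = -20
p_8 = -2(-20) - 2(48) + 32 = -24
p_9 = -2(-24) - 2(-20) + 36 = 124

124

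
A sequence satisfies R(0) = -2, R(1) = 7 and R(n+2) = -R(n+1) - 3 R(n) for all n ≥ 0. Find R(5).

37

R(2) = -7 - 3·(-2) = -1
R(3) = -(-1) - 3·7 = -20
R(4) = -(-20) - 3·(-1) = 23
R(5) = -23 - 3·(-20) = 37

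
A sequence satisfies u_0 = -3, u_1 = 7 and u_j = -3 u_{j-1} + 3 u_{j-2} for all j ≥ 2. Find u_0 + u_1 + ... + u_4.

u_2 = -3(7) + 3(-3) = -30
u_3 = -3(-30) + 3(7) = 111
u_4 = -3(111) + 3(-30) = -423
Sum = (-3) + 7 + (-30) + 111 + (-423) = -338

-338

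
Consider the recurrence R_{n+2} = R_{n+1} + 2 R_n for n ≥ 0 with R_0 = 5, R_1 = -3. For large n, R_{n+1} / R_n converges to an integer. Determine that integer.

The characteristic equation is r^2 - r - 2 = 0, which factors as (r - 2)(r + 1) = 0.
So the roots are 2 and -1. Since |2| > |-1| and the coefficient of 2^n is non-zero, the ratio tends to 2.

2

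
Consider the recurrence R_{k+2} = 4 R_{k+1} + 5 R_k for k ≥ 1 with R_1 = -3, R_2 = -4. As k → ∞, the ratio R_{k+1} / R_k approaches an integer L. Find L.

The characteristic equation is r^2 - 4r - 5 = 0, which factors as (r - 5)(r + 1) = 0.
So the roots are 5 and -1. Since |5| > |-1| and the coefficient of 5^k is non-zero, the ratio tends to 5.

5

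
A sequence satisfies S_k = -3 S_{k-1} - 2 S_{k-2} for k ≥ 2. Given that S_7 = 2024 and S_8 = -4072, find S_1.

8

Rearranging, S_{k-2} = (S_k + 3 S_{k-1}) / -2.
S_6 = (-4072 + 3·2024) / -2 = 2000/-2 = -1000
S_5 = (2024 + 3·(-1000)) / -2 = -976/-2 = 488
S_4 = (-1000 + 3·488) / -2 = 464/-2 = -232
S_3 = (488 + 3·(-232)) / -2 = -208/-2 = 104
S_2 = (-232 + 3·104) / -2 = 80/-2 = -40
S_1 = (104 + 3·(-40)) / -2 = -16/-2 = 8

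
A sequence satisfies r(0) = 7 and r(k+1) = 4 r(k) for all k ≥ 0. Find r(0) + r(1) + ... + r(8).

611667

r(1) = 4(7) = 28
r(2) = 4(28) = 112
r(3) = 4(112) = 448
r(4) = 4(448) = 1792
r(5) = 4(1792) = 7168
r(6) = 4(7168) = 28672
r(7) = 4(28672) = 114688
r(8) = 4(114688) = 458752
Sum = 7 + 28 + 112 + 448 + 1792 + 7168 + 28672 + 114688 + 458752 = 611667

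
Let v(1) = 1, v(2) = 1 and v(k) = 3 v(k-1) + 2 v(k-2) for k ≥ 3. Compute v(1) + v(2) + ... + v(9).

13633

v(3) = 3(1) + 2(1) = 5
v(4) = 3(5) + 2(1) = 17
v(5) = 3(17) + 2(5) = 61
v(6) = 3(61) + 2(17) = 217
v(7) = 3(217) + 2(61) = 773
v(8) = 3(773) + 2(217) = 2753
v(9) = 3(2753) + 2(773) = 9805
Sum = 1 + 1 + 5 + 17 + 61 + 217 + 773 + 2753 + 9805 = 13633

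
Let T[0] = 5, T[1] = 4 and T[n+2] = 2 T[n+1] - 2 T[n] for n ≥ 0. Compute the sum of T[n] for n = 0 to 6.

T[2] = 2*4 - 2*5 = -2
T[3] = 2*(-2) - 2*4 = -12
T[4] = 2*(-12) - 2*(-2) = -20
T[5] = 2*(-20) - 2*(-12) = -16
T[6] = 2*(-16) - 2*(-20) = 8
Sum = 5 + 4 + (-2) + (-12) + (-20) + (-16) + 8 = -33

-33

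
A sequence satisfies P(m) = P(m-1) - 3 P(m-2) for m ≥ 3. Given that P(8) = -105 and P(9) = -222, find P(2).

3

Rearranging, P(m-2) = (P(m) - P(m-1)) / -3.
P(7) = (-222 - (-105)) / -3 = -117/-3 = 39
P(6) = (-105 - 39) / -3 = -144/-3 = 48
P(5) = (39 - 48) / -3 = -9/-3 = 3
P(4) = (48 - 3) / -3 = 45/-3 = -15
P(3) = (3 - (-15)) / -3 = 18/-3 = -6
P(2) = (-15 - (-6)) / -3 = -9/-3 = 3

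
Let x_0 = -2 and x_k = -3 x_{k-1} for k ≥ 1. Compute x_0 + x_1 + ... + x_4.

x_1 = -3(-2) = 6
x_2 = -3(6) = -18
x_3 = -3(-18) = 54
x_4 = -3(54) = -162
Sum = (-2) + 6 + (-18) + 54 + (-162) = -122

-122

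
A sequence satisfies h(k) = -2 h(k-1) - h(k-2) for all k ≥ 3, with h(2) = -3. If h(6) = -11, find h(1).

Let h(1) = z.
h(3) = 6 - z
h(4) = -9 + 2z
h(5) = 12 - 3z
h(6) = -15 + 4z
So -15 + 4z = -11, giving z = 1.

1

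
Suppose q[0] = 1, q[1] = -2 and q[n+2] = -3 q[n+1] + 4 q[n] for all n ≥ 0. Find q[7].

-9830

q[2] = -3·(-2) + 4·1 = 10
q[3] = -3·10 + 4·(-2) = -38
q[4] = -3·(-38) + 4·10 = 154
q[5] = -3·154 + 4·(-38) = -614
q[6] = -3·(-614) + 4·154 = 2458
q[7] = -3·2458 + 4·(-614) = -9830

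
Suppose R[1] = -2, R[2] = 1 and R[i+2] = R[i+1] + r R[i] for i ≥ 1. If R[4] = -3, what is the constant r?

4

R[3] = 1 - 2r
R[4] = 1 - r
So 1 - r = -3, giving r = 4.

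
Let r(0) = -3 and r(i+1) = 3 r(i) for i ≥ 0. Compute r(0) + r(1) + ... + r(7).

-9840

r(1) = 3·(-3) = -9
r(2) = 3·(-9) = -27
r(3) = 3·(-27) = -81
r(4) = 3·(-81) = -243
r(5) = 3·(-243) = -729
r(6) = 3·(-729) = -2187
r(7) = 3·(-2187) = -6561
Sum = (-3) + (-9) + (-27) + (-81) + (-243) + (-729) + (-2187) + (-6561) = -9840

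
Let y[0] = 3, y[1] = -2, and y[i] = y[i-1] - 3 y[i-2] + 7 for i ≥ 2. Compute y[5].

y[2] = (-2) - 3(3) + 7 = -4
y[3] = (-4) - 3(-2) + 7 = 9
y[4] = 9 - 3(-4) + 7 = 28
y[5] = 28 - 3(9) + 7 = 8

8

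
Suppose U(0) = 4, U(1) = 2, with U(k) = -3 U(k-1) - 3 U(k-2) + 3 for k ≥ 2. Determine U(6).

U(2) = -3*2 - 3*4 + 3 = -15
U(3) = -3*(-15) - 3*2 + 3 = 42
U(4) = -3*42 - 3*(-15) + 3 = -78
U(5) = -3*(-78) - 3*42 + 3 = 111
U(6) = -3*111 - 3*(-78) + 3 = -96

-96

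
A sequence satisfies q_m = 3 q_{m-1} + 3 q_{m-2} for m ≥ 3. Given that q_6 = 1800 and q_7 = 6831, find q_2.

5

Rearranging, q_{m-2} = (q_m - 3 q_{m-1}) / 3.
q_5 = (6831 - 3*1800) / 3 = 1431/3 = 477
q_4 = (1800 - 3*477) / 3 = 369/3 = 123
q_3 = (477 - 3*123) / 3 = 108/3 = 36
q_2 = (123 - 3*36) / 3 = 15/3 = 5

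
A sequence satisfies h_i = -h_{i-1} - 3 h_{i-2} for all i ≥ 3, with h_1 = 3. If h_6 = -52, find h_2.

Let h_2 = w.
h_3 = -9 - w
h_4 = 9 - 2w
h_5 = 18 + 5w
h_6 = -45 + w
So -45 + w = -52, giving w = -7.

-7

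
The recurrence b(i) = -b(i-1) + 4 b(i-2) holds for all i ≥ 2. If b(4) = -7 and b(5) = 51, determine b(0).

Rearranging, b(i-2) = (b(i) + b(i-1)) / 4.
b(3) = (51 + (-7)) / 4 = 44/4 = 11
b(2) = (-7 + 11) / 4 = 4/4 = 1
b(1) = (11 + 1) / 4 = 12/4 = 3
b(0) = (1 + 3) / 4 = 4/4 = 1

1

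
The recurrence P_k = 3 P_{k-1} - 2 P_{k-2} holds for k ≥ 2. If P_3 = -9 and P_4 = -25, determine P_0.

5

Rearranging, P_{k-2} = (P_k - 3 P_{k-1}) / -2.
P_2 = (-25 - 3·(-9)) / -2 = 2/-2 = -1
P_1 = (-9 - 3·(-1)) / -2 = -6/-2 = 3
P_0 = (-1 - 3·3) / -2 = -10/-2 = 5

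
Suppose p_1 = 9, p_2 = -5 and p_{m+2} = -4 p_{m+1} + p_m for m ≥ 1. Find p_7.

p_3 = -4(-5) + 9 = 29
p_4 = -4(29) + (-5) = -121
p_5 = -4(-121) + 29 = 513
p_6 = -4(513) + (-121) = -2173
p_7 = -4(-2173) + 513 = 9205

9205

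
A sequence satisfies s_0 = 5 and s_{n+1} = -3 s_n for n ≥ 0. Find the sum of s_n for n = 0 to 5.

-910

s_1 = -3*5 = -15
s_2 = -3*(-15) = 45
s_3 = -3*45 = -135
s_4 = -3*(-135) = 405
s_5 = -3*405 = -1215
Sum = 5 + (-15) + 45 + (-135) + 405 + (-1215) = -910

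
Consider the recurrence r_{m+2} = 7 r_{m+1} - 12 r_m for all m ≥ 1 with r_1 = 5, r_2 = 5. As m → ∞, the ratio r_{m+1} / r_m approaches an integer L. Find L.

The characteristic equation is r^2 - 7r + 12 = 0, which factors as (r - 4)(r - 3) = 0.
So the roots are 4 and 3. Since |4| > |3| and the coefficient of 4^m is non-zero, the ratio tends to 4.

4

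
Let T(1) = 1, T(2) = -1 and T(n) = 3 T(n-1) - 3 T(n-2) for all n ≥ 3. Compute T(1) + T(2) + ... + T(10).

T(3) = 3*(-1) - 3*1 = -6
T(4) = 3*(-6) - 3*(-1) = -15
T(5) = 3*(-15) - 3*(-6) = -27
T(6) = 3*(-27) - 3*(-15) = -36
T(7) = 3*(-36) - 3*(-27) = -27
T(8) = 3*(-27) - 3*(-36) = 27
T(9) = 3*27 - 3*(-27) = 162
T(10) = 3*162 - 3*27 = 405
Sum = 1 + (-1) + (-6) + (-15) + (-27) + (-36) + (-27) + 27 + 162 + 405 = 483

483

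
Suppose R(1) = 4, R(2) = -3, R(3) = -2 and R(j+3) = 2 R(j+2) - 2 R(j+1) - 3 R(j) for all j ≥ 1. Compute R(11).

-1151

R(4) = 2*(-2) - 2*(-3) - 3*4 = -10
R(5) = 2*(-10) - 2*(-2) - 3*(-3) = -7
R(6) = 2*(-7) - 2*(-10) - 3*(-2) = 12
R(7) = 2*12 - 2*(-7) - 3*(-10) = 68
R(8) = 2*68 - 2*12 - 3*(-7) = 133
R(9) = 2*133 - 2*68 - 3*12 = 94
R(10) = 2*94 - 2*133 - 3*68 = -282
R(11) = 2*(-282) - 2*94 - 3*133 = -1151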